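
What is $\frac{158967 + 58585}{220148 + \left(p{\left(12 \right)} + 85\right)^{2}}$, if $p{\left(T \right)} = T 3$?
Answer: $\frac{217552}{234789} \approx 0.92659$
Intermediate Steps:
$p{\left(T \right)} = 3 T$
$\frac{158967 + 58585}{220148 + \left(p{\left(12 \right)} + 85\right)^{2}} = \frac{158967 + 58585}{220148 + \left(3 \cdot 12 + 85\right)^{2}} = \frac{217552}{220148 + \left(36 + 85\right)^{2}} = \frac{217552}{220148 + 121^{2}} = \frac{217552}{220148 + 14641} = \frac{217552}{234789}$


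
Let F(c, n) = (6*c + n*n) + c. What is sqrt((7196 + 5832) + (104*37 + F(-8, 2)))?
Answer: 2*sqrt(4206) ≈ 129.71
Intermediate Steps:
F(c, n) = n**2 + 7*c (F(c, n) = (6*c + n**2) + c = (n**2 + 6*c) + c = n**2 + 7*c)
sqrt((7196 + 5832) + (104*37 + F(-8, 2))) = sqrt((7196 + 5832) + (104*37 + (2**2 + 7*(-8)))) = sqrt(13028 + (3848 + (4 - 56))) = sqrt(13028 + (3848 - 52)) = sqrt(13028 + 3796) = sqrt(16824) = 2*sqrt(4206)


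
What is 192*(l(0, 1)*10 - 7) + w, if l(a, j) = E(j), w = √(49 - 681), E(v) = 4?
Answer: 6336 + 2*I*√158 ≈ 6336.0 + 25.14*I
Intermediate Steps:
w = 2*I*√158 (w = √(-632) = 2*I*√158 ≈ 25.14*I)
l(a, j) = 4
192*(l(0, 1)*10 - 7) + w = 192*(4*10 - 7) + 2*I*√158 = 192*(40 - 7) + 2*I*√158 = 192*33 + 2*I*√158 = 6336 + 2*I*√158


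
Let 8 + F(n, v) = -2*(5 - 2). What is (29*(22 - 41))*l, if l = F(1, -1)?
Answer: 7714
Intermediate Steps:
F(n, v) = -14 (F(n, v) = -8 - 2*(5 - 2) = -8 - 2*3 = -8 - 6 = -14)
l = -14
(29*(22 - 41))*l = (29*(22 - 41))*(-14) = (29*(-19))*(-14) = -551*(-14) = 7714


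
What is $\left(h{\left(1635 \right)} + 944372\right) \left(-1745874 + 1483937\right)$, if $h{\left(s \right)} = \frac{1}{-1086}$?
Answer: $- \frac{268639441598567}{1086} \approx -2.4737 \cdot 10^{11}$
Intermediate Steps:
$h{\left(s \right)} = - \frac{1}{1086}$
$\left(h{\left(1635 \right)} + 944372\right) \left(-1745874 + 1483937\right) = \left(- \frac{1}{1086} + 944372\right) \left(-1745874 + 1483937\right) = \frac{1025587991}{1086} \left(-261937\right) = - \frac{268639441598567}{1086}$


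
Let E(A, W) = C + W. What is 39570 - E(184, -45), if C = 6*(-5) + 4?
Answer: 39641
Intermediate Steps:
C = -26 (C = -30 + 4 = -26)
E(A, W) = -26 + W
39570 - E(184, -45) = 39570 - (-26 - 45) = 39570 - 1*(-71) = 39570 + 71 = 39641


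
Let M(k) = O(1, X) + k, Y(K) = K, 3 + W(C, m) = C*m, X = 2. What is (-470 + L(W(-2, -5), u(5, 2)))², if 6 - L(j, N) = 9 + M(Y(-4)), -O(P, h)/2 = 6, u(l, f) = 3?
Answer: 208849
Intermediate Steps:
W(C, m) = -3 + C*m
O(P, h) = -12 (O(P, h) = -2*6 = -12)
M(k) = -12 + k
L(j, N) = 13 (L(j, N) = 6 - (9 + (-12 - 4)) = 6 - (9 - 16) = 6 - 1*(-7) = 6 + 7 = 13)
(-470 + L(W(-2, -5), u(5, 2)))² = (-470 + 13)² = (-457)² = 208849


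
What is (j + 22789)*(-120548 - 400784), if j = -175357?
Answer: 79538580576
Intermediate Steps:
(j + 22789)*(-120548 - 400784) = (-175357 + 22789)*(-120548 - 400784) = -152568*(-521332) = 79538580576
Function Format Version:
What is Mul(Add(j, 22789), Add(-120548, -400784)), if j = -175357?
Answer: 79538580576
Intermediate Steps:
Mul(Add(j, 22789), Add(-120548, -400784)) = Mul(Add(-175357, 22789), Add(-120548, -400784)) = Mul(-152568, -521332) = 79538580576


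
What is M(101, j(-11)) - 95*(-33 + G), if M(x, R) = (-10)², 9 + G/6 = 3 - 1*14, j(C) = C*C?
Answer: 14635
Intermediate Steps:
j(C) = C²
G = -120 (G = -54 + 6*(3 - 1*14) = -54 + 6*(3 - 14) = -54 + 6*(-11) = -54 - 66 = -120)
M(x, R) = 100
M(101, j(-11)) - 95*(-33 + G) = 100 - 95*(-33 - 120) = 100 - 95*(-153) = 100 - 1*(-14535) = 100 + 14535 = 14635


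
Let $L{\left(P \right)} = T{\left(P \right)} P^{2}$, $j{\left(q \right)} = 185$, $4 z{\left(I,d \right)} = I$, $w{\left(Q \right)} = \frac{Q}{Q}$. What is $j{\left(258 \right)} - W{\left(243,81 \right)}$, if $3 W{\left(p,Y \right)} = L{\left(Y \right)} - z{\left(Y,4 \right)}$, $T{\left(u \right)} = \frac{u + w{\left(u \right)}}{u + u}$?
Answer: $- \frac{3661}{4} \approx -915.25$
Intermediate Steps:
$w{\left(Q \right)} = 1$
$z{\left(I,d \right)} = \frac{I}{4}$
$T{\left(u \right)} = \frac{1 + u}{2 u}$ ($T{\left(u \right)} = \frac{u + 1}{u + u} = \frac{1 + u}{2 u}$)
$L{\left(P \right)} = \frac{P \left(1 + P\right)}{2}$ ($L{\left(P \right)} = \frac{1 + P}{2 P} P^{2} = \frac{P \left(1 + P\right)}{2}$)
$W{\left(p,Y \right)} = - \frac{Y}{12} + \frac{Y \left(1 + Y\right)}{6}$ ($W{\left(p,Y \right)} = \frac{\frac{Y \left(1 + Y\right)}{2} - \frac{Y}{4}}{3} = \frac{- \frac{Y}{4} + \frac{Y \left(1 + Y\right)}{2}}{3} = - \frac{Y}{12} + \frac{Y \left(1 + Y\right)}{6}$)
$j{\left(258 \right)} - W{\left(243,81 \right)} = 185 - \frac{1}{12} \cdot 81 \left(1 + 2 \cdot 81\right) = 185 - \frac{1}{12} \cdot 81 \left(1 + 162\right) = 185 - \frac{1}{12} \cdot 81 \cdot 163 = 185 - \frac{4401}{4} = - \frac{3661}{4}$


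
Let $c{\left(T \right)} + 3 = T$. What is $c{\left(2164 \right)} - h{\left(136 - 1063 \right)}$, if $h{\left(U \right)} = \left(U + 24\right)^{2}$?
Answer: $-813248$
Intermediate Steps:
$h{\left(U \right)} = \left(24 + U\right)^{2}$
$c{\left(T \right)} = -3 + T$
$c{\left(2164 \right)} - h{\left(136 - 1063 \right)} = \left(-3 + 2164\right) - \left(24 + \left(136 - 1063\right)\right)^{2} = 2161 - \left(24 + \left(136 - 1063\right)\right)^{2} = 2161 - \left(24 - 927\right)^{2} = 2161 - \left(-903\right)^{2} = 2161 - 815409 = -813248$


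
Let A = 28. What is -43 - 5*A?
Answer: -183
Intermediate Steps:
-43 - 5*A = -43 - 5*28 = -43 - 140 = -183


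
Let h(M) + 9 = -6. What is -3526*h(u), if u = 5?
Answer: 52890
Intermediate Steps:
h(M) = -15 (h(M) = -9 - 6 = -15)
-3526*h(u) = -3526*(-15) = 52890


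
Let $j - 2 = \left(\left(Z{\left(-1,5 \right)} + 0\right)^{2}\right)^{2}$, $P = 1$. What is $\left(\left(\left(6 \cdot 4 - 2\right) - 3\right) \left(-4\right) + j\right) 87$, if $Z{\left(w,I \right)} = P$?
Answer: $-6351$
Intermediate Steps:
$Z{\left(w,I \right)} = 1$
$j = 3$ ($j = 2 + \left(\left(1 + 0\right)^{2}\right)^{2} = 2 + \left(1^{2}\right)^{2} = 2 + 1^{2} = 2 + 1 = 3$)
$\left(\left(\left(6 \cdot 4 - 2\right) - 3\right) \left(-4\right) + j\right) 87 = \left(\left(\left(6 \cdot 4 - 2\right) - 3\right) \left(-4\right) + 3\right) 87 = \left(\left(\left(24 - 2\right) - 3\right) \left(-4\right) + 3\right) 87 = \left(\left(22 - 3\right) \left(-4\right) + 3\right) 87 = \left(19 \left(-4\right) + 3\right) 87 = \left(-76 + 3\right) 87 = \left(-73\right) 87 = -6351$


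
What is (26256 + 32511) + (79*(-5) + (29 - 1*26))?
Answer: 58375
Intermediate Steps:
(26256 + 32511) + (79*(-5) + (29 - 1*26)) = 58767 + (-395 + (29 - 26)) = 58767 + (-395 + 3) = 58767 - 392 = 58375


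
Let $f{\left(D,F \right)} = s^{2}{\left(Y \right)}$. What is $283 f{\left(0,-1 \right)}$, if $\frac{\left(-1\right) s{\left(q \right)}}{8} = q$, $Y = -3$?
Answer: $163008$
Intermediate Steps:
$s{\left(q \right)} = - 8 q$
$f{\left(D,F \right)} = 576$ ($f{\left(D,F \right)} = \left(\left(-8\right) \left(-3\right)\right)^{2} = 24^{2} = 576$)
$283 f{\left(0,-1 \right)} = 283 \cdot 576 = 163008$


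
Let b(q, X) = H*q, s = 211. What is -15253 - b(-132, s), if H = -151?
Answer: -35185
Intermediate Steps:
b(q, X) = -151*q
-15253 - b(-132, s) = -15253 - (-151)*(-132) = -15253 - 1*19932 = -15253 - 19932 = -35185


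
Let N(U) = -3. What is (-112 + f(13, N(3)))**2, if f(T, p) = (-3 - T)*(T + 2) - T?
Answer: 133225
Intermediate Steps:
f(T, p) = -T + (-3 - T)*(2 + T) (f(T, p) = (-3 - T)*(2 + T) - T = -T + (-3 - T)*(2 + T))
(-112 + f(13, N(3)))**2 = (-112 + (-6 - 1*13**2 - 6*13))**2 = (-112 + (-6 - 1*169 - 78))**2 = (-112 + (-6 - 169 - 78))**2 = (-112 - 253)**2 = (-365)**2 = 133225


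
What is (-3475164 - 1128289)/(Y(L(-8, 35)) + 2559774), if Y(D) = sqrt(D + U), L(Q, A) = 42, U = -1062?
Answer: -1963966549937/1092073822016 + 4603453*I*sqrt(255)/3276221466048 ≈ -1.7984 + 2.2438e-5*I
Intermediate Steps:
Y(D) = sqrt(-1062 + D) (Y(D) = sqrt(D - 1062) = sqrt(-1062 + D))
(-3475164 - 1128289)/(Y(L(-8, 35)) + 2559774) = (-3475164 - 1128289)/(sqrt(-1062 + 42) + 2559774) = -4603453/(sqrt(-1020) + 2559774) = -4603453/(2*I*sqrt(255) + 2559774) = -4603453/(2559774 + 2*I*sqrt(255))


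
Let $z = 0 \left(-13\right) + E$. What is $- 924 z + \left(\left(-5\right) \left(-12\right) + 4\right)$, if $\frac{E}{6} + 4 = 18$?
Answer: $-77552$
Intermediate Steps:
$E = 84$ ($E = -24 + 6 \cdot 18 = -24 + 108 = 84$)
$z = 84$ ($z = 0 \left(-13\right) + 84 = 0 + 84 = 84$)
$- 924 z + \left(\left(-5\right) \left(-12\right) + 4\right) = \left(-924\right) 84 + \left(\left(-5\right) \left(-12\right) + 4\right) = -77616 + \left(60 + 4\right) = -77616 + 64 = -77552$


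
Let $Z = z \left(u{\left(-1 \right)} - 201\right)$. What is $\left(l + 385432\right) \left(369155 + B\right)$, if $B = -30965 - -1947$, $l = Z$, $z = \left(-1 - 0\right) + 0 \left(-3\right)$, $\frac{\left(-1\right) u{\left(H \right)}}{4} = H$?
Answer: $131166691173$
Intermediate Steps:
$u{\left(H \right)} = - 4 H$
$z = -1$ ($z = \left(-1 + 0\right) + 0 = -1 + 0 = -1$)
$Z = 197$ ($Z = - (\left(-4\right) \left(-1\right) - 201) = - (4 - 201) = \left(-1\right) \left(-197\right) = 197$)
$l = 197$
$B = -29018$ ($B = -30965 + 1947 = -29018$)
$\left(l + 385432\right) \left(369155 + B\right) = \left(197 + 385432\right) \left(369155 - 29018\right) = 385629 \cdot 340137 = 131166691173$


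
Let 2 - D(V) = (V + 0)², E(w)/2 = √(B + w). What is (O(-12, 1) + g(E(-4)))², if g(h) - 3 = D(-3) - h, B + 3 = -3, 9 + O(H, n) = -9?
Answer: 444 + 88*I*√10 ≈ 444.0 + 278.28*I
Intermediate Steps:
O(H, n) = -18 (O(H, n) = -9 - 9 = -18)
B = -6 (B = -3 - 3 = -6)
E(w) = 2*√(-6 + w)
D(V) = 2 - V² (D(V) = 2 - (V + 0)² = 2 - V²)
g(h) = -4 - h (g(h) = 3 + ((2 - 1*(-3)²) - h) = 3 + ((2 - 1*9) - h) = 3 + ((2 - 9) - h) = 3 + (-7 - h) = -4 - h)
(O(-12, 1) + g(E(-4)))² = (-18 + (-4 - 2*√(-6 - 4)))² = (-18 + (-4 - 2*√(-10)))² = (-18 + (-4 - 2*I*√10))² = (-22 - 2*I*√10)²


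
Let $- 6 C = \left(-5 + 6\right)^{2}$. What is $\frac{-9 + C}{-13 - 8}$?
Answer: $\frac{55}{126} \approx 0.43651$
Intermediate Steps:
$C = - \frac{1}{6}$ ($C = - \frac{\left(-5 + 6\right)^{2}}{6} = - \frac{1^{2}}{6} = \left(- \frac{1}{6}\right) 1 = - \frac{1}{6} \approx -0.16667$)
$\frac{-9 + C}{-13 - 8} = \frac{-9 - \frac{1}{6}}{-13 - 8} = - \frac{55}{6 \left(-21\right)} = \left(- \frac{55}{6}\right) \left(- \frac{1}{21}\right) = \frac{55}{126}$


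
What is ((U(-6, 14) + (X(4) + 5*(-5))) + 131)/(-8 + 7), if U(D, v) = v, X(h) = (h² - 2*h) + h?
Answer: -132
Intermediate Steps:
X(h) = h² - h
((U(-6, 14) + (X(4) + 5*(-5))) + 131)/(-8 + 7) = ((14 + (4*(-1 + 4) + 5*(-5))) + 131)/(-8 + 7) = ((14 + (4*3 - 25)) + 131)/(-1) = -((14 + (12 - 25)) + 131) = -((14 - 13) + 131) = -(1 + 131) = -1*132 = -132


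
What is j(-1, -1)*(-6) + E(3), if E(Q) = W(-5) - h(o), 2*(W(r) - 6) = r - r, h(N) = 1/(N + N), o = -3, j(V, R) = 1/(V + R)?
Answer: 55/6 ≈ 9.1667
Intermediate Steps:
j(V, R) = 1/(R + V)
h(N) = 1/(2*N)
W(r) = 6 (W(r) = 6 + (r - r)/2 = 6 + (½)*0 = 6 + 0 = 6)
E(Q) = 37/6 (E(Q) = 6 - 1/(2*(-3)) = 6 - (-1)/(2*3) = 6 - 1*(-⅙) = 6 + ⅙ = 37/6)
j(-1, -1)*(-6) + E(3) = -6/(-1 - 1) + 37/6 = -6/(-2) + 37/6 = -½*(-6) + 37/6 = 3 + 37/6 = 55/6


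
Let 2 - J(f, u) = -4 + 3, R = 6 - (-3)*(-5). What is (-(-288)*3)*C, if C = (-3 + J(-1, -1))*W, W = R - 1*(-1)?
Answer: 0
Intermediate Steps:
R = -9 (R = 6 - 1*15 = 6 - 15 = -9)
J(f, u) = 3 (J(f, u) = 2 - (-4 + 3) = 2 - 1*(-1) = 2 + 1 = 3)
W = -8 (W = -9 - 1*(-1) = -9 + 1 = -8)
C = 0 (C = (-3 + 3)*(-8) = 0*(-8) = 0)
(-(-288)*3)*C = -(-288)*3*0 = -24*(-36)*0 = 864*0 = 0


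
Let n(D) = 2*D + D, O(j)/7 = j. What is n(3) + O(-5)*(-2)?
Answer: 79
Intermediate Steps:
O(j) = 7*j
n(D) = 3*D
n(3) + O(-5)*(-2) = 3*3 + (7*(-5))*(-2) = 9 - 35*(-2) = 9 + 70 = 79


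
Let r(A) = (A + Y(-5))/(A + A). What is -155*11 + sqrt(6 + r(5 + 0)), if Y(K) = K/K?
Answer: -1705 + sqrt(165)/5 ≈ -1702.4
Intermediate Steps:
Y(K) = 1
r(A) = (1 + A)/(2*A) (r(A) = (A + 1)/(A + A) = (1 + A)/((2*A)) = (1 + A)*(1/(2*A)) = (1 + A)/(2*A))
-155*11 + sqrt(6 + r(5 + 0)) = -155*11 + sqrt(6 + (1 + (5 + 0))/(2*(5 + 0))) = -1705 + sqrt(6 + (1/2)*(1 + 5)/5) = -1705 + sqrt(6 + (1/2)*(1/5)*6) = -1705 + sqrt(6 + 3/5) = -1705 + sqrt(33/5) = -1705 + sqrt(165)/5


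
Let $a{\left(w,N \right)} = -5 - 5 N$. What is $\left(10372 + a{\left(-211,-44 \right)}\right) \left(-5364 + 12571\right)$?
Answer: $76300509$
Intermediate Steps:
$\left(10372 + a{\left(-211,-44 \right)}\right) \left(-5364 + 12571\right) = \left(10372 - -215\right) \left(-5364 + 12571\right) = \left(10372 + \left(-5 + 220\right)\right) 7207 = \left(10372 + 215\right) 7207 = 10587 \cdot 7207 = 76300509$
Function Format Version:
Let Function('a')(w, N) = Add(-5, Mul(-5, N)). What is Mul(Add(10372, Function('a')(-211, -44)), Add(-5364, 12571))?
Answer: 76300509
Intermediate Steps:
Mul(Add(10372, Function('a')(-211, -44)), Add(-5364, 12571)) = Mul(Add(10372, Add(-5, Mul(-5, -44))), Add(-5364, 12571)) = Mul(Add(10372, Add(-5, 220)), 7207) = Mul(Add(10372, 215), 7207) = Mul(10587, 7207) = 76300509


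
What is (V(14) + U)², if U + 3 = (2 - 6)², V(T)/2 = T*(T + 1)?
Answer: 187489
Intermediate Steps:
V(T) = 2*T*(1 + T) (V(T) = 2*(T*(T + 1)) = 2*(T*(1 + T)) = 2*T*(1 + T))
U = 13 (U = -3 + (2 - 6)² = -3 + (-4)² = -3 + 16 = 13)
(V(14) + U)² = (2*14*(1 + 14) + 13)² = (2*14*15 + 13)² = (420 + 13)² = 433² = 187489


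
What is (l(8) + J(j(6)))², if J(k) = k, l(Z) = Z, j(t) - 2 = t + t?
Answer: 484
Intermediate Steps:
j(t) = 2 + 2*t (j(t) = 2 + (t + t) = 2 + 2*t)
(l(8) + J(j(6)))² = (8 + (2 + 2*6))² = (8 + (2 + 12))² = (8 + 14)² = 22² = 484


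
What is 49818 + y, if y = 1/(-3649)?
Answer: 181785881/3649 ≈ 49818.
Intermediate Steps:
y = -1/3649 ≈ -0.00027405
49818 + y = 49818 - 1/3649 = 181785881/3649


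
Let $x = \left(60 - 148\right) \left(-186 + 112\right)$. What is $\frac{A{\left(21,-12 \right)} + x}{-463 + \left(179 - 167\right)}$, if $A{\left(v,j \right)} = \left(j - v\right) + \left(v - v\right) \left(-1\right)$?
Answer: $- \frac{589}{41} \approx -14.366$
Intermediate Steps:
$x = 6512$ ($x = \left(-88\right) \left(-74\right) = 6512$)
$A{\left(v,j \right)} = j - v$ ($A{\left(v,j \right)} = \left(j - v\right) + 0 \left(-1\right) = \left(j - v\right) + 0 = j - v$)
$\frac{A{\left(21,-12 \right)} + x}{-463 + \left(179 - 167\right)} = \frac{\left(-12 - 21\right) + 6512}{-463 + \left(179 - 167\right)} = \frac{\left(-12 - 21\right) + 6512}{-463 + 12} = \frac{-33 + 6512}{-451} = 6479 \left(- \frac{1}{451}\right) = - \frac{589}{41}$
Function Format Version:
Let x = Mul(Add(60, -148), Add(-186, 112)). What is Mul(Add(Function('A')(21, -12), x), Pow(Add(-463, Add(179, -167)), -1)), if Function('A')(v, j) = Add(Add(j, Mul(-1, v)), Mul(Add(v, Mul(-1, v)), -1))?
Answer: Rational(-589, 41) ≈ -14.366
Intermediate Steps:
x = 6512 (x = Mul(-88, -74) = 6512)
Function('A')(v, j) = Add(j, Mul(-1, v)) (Function('A')(v, j) = Add(Add(j, Mul(-1, v)), Mul(0, -1)) = Add(Add(j, Mul(-1, v)), 0) = Add(j, Mul(-1, v)))
Mul(Add(Function('A')(21, -12), x), Pow(Add(-463, Add(179, -167)), -1)) = Mul(Add(Add(-12, Mul(-1, 21)), 6512), Pow(Add(-463, Add(179, -167)), -1)) = Mul(Add(Add(-12, -21), 6512), Pow(Add(-463, 12), -1)) = Mul(Add(-33, 6512), Pow(-451, -1)) = Mul(6479, Rational(-1, 451)) = Rational(-589, 41)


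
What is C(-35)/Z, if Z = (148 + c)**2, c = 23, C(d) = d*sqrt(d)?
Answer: -35*I*sqrt(35)/29241 ≈ -0.0070812*I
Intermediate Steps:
C(d) = d**(3/2)
Z = 29241 (Z = (148 + 23)**2 = 171**2 = 29241)
C(-35)/Z = (-35)**(3/2)/29241 = -35*I*sqrt(35)*(1/29241) = -35*I*sqrt(35)/29241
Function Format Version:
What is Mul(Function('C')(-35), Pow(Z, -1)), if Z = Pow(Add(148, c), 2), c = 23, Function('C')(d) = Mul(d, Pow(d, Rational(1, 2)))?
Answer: Mul(Rational(-35, 29241), I, Pow(35, Rational(1, 2))) ≈ Mul(-0.0070812, I)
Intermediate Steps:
Function('C')(d) = Pow(d, Rational(3, 2))
Z = 29241 (Z = Pow(Add(148, 23), 2) = Pow(171, 2) = 29241)
Mul(Function('C')(-35), Pow(Z, -1)) = Mul(Pow(-35, Rational(3, 2)), Pow(29241, -1)) = Mul(Mul(-35, I, Pow(35, Rational(1, 2))), Rational(1, 29241)) = Mul(Rational(-35, 29241), I, Pow(35, Rational(1, 2)))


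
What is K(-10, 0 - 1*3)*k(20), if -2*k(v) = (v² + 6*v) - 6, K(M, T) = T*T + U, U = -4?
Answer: -1285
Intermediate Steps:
K(M, T) = -4 + T² (K(M, T) = T*T - 4 = T² - 4 = -4 + T²)
k(v) = 3 - 3*v - v²/2 (k(v) = -((v² + 6*v) - 6)/2 = -(-6 + v² + 6*v)/2 = 3 - 3*v - v²/2)
K(-10, 0 - 1*3)*k(20) = (-4 + (0 - 1*3)²)*(3 - 3*20 - ½*20²) = (-4 + (0 - 3)²)*(3 - 60 - ½*400) = (-4 + (-3)²)*(3 - 60 - 200) = (-4 + 9)*(-257) = 5*(-257) = -1285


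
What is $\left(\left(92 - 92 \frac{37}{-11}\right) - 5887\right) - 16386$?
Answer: $- \frac{240587}{11} \approx -21872.0$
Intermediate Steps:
$\left(\left(92 - 92 \frac{37}{-11}\right) - 5887\right) - 16386 = \left(\left(92 - 92 \cdot 37 \left(- \frac{1}{11}\right)\right) - 5887\right) - 16386 = \left(\left(92 - - \frac{3404}{11}\right) - 5887\right) - 16386 = \left(\left(92 + \frac{3404}{11}\right) - 5887\right) - 16386 = \left(\frac{4416}{11} - 5887\right) - 16386 = - \frac{60341}{11} - 16386 = - \frac{240587}{11}$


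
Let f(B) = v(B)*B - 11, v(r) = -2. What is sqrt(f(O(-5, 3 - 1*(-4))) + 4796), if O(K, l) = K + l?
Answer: sqrt(4781) ≈ 69.145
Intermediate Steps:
f(B) = -11 - 2*B (f(B) = -2*B - 11 = -11 - 2*B)
sqrt(f(O(-5, 3 - 1*(-4))) + 4796) = sqrt((-11 - 2*(-5 + (3 - 1*(-4)))) + 4796) = sqrt((-11 - 2*(-5 + (3 + 4))) + 4796) = sqrt((-11 - 2*(-5 + 7)) + 4796) = sqrt((-11 - 2*2) + 4796) = sqrt((-11 - 4) + 4796) = sqrt(-15 + 4796) = sqrt(4781)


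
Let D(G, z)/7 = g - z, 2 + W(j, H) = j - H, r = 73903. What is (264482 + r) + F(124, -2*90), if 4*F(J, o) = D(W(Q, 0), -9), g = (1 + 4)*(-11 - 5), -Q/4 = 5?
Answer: 1353043/4 ≈ 3.3826e+5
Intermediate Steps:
Q = -20 (Q = -4*5 = -20)
g = -80 (g = 5*(-16) = -80)
W(j, H) = -2 + j - H (W(j, H) = -2 + (j - H) = -2 + j - H)
D(G, z) = -560 - 7*z (D(G, z) = 7*(-80 - z) = -560 - 7*z)
F(J, o) = -497/4 (F(J, o) = (-560 - 7*(-9))/4 = (-560 + 63)/4 = (¼)*(-497) = -497/4)
(264482 + r) + F(124, -2*90) = (264482 + 73903) - 497/4 = 338385 - 497/4 = 1353043/4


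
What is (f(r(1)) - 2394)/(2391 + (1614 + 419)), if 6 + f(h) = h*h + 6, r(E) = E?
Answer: -2393/4424 ≈ -0.54091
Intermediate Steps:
f(h) = h² (f(h) = -6 + (h*h + 6) = -6 + (h² + 6) = -6 + (6 + h²) = h²)
(f(r(1)) - 2394)/(2391 + (1614 + 419)) = (1² - 2394)/(2391 + (1614 + 419)) = (1 - 2394)/(2391 + 2033) = -2393/4424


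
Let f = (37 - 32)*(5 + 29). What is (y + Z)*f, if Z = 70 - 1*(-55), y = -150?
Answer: -4250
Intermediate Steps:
f = 170 (f = 5*34 = 170)
Z = 125 (Z = 70 + 55 = 125)
(y + Z)*f = (-150 + 125)*170 = -25*170 = -4250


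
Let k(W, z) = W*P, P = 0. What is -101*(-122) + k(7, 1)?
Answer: 12322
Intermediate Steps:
k(W, z) = 0 (k(W, z) = W*0 = 0)
-101*(-122) + k(7, 1) = -101*(-122) + 0 = 12322 + 0 = 12322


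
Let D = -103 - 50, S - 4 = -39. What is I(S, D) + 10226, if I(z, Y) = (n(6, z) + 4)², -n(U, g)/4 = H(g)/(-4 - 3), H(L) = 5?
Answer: 503378/49 ≈ 10273.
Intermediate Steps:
S = -35 (S = 4 - 39 = -35)
D = -153
n(U, g) = 20/7 (n(U, g) = -20/(-4 - 3) = -20/(-7) = -20*(-1)/7 = -4*(-5/7) = 20/7)
I(z, Y) = 2304/49 (I(z, Y) = (20/7 + 4)² = (48/7)² = 2304/49)
I(S, D) + 10226 = 2304/49 + 10226 = 503378/49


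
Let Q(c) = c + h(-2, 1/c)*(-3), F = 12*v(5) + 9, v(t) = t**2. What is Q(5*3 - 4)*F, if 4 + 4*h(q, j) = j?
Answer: 189417/44 ≈ 4304.9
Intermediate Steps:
h(q, j) = -1 + j/4
F = 309 (F = 12*5**2 + 9 = 12*25 + 9 = 300 + 9 = 309)
Q(c) = 3 + c - 3/(4*c) (Q(c) = c + (-1 + 1/(4*c))*(-3) = c + (3 - 3/(4*c)) = 3 + c - 3/(4*c))
Q(5*3 - 4)*F = (3 + (5*3 - 4) - 3/(4*(5*3 - 4)))*309 = (3 + (15 - 4) - 3/(4*(15 - 4)))*309 = (3 + 11 - 3/4/11)*309 = (3 + 11 - 3/4*1/11)*309 = (3 + 11 - 3/44)*309 = (613/44)*309 = 189417/44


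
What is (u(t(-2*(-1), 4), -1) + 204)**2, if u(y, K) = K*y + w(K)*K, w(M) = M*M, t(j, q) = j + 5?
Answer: 38416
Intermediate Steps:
t(j, q) = 5 + j
w(M) = M**2
u(y, K) = K**3 + K*y (u(y, K) = K*y + K**2*K = K*y + K**3 = K**3 + K*y)
(u(t(-2*(-1), 4), -1) + 204)**2 = (-((5 - 2*(-1)) + (-1)**2) + 204)**2 = (-((5 + 2) + 1) + 204)**2 = (-(7 + 1) + 204)**2 = (-1*8 + 204)**2 = (-8 + 204)**2 = 196**2 = 38416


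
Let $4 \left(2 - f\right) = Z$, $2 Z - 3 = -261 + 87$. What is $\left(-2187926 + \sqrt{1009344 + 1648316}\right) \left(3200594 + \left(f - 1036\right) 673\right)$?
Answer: $- \frac{22046394573177}{4} + \frac{20152779 \sqrt{664415}}{4} \approx -5.5075 \cdot 10^{12}$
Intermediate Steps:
$Z = - \frac{171}{2}$ ($Z = \frac{3}{2} + \frac{-261 + 87}{2} = \frac{3}{2} + \frac{1}{2} \left(-174\right) = \frac{3}{2} - 87 = - \frac{171}{2} \approx -85.5$)
$f = \frac{187}{8}$ ($f = 2 - - \frac{171}{8} = 2 + \frac{171}{8} = \frac{187}{8} \approx 23.375$)
$\left(-2187926 + \sqrt{1009344 + 1648316}\right) \left(3200594 + \left(f - 1036\right) 673\right) = \left(-2187926 + \sqrt{1009344 + 1648316}\right) \left(3200594 + \left(\frac{187}{8} - 1036\right) 673\right) = \left(-2187926 + \sqrt{2657660}\right) \left(3200594 - \frac{5451973}{8}\right) = \left(-2187926 + 2 \sqrt{664415}\right) \left(3200594 - \frac{5451973}{8}\right) = \left(-2187926 + 2 \sqrt{664415}\right) \frac{20152779}{8} = - \frac{22046394573177}{4} + \frac{20152779 \sqrt{664415}}{4}$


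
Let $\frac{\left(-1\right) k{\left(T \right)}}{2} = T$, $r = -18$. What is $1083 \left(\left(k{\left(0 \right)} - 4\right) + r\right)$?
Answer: $-23826$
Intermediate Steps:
$k{\left(T \right)} = - 2 T$
$1083 \left(\left(k{\left(0 \right)} - 4\right) + r\right) = 1083 \left(\left(\left(-2\right) 0 - 4\right) - 18\right) = 1083 \left(\left(0 - 4\right) - 18\right) = 1083 \left(-4 - 18\right) = 1083 \left(-22\right) = -23826$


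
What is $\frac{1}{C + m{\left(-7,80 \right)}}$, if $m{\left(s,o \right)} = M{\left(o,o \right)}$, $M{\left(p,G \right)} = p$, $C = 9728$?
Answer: $\frac{1}{9808} \approx 0.00010196$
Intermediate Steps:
$m{\left(s,o \right)} = o$
$\frac{1}{C + m{\left(-7,80 \right)}} = \frac{1}{9728 + 80} = \frac{1}{9808}$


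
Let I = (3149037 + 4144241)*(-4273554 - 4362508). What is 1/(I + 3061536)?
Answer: -1/62985197929700 ≈ -1.5877e-14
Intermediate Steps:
I = -62985200991236 (I = 7293278*(-8636062) = -62985200991236)
1/(I + 3061536) = 1/(-62985200991236 + 3061536) = 1/(-62985197929700) = -1/62985197929700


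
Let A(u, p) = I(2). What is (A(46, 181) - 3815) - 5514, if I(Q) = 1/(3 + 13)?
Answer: -149263/16 ≈ -9328.9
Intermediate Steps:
I(Q) = 1/16
A(u, p) = 1/16
(A(46, 181) - 3815) - 5514 = (1/16 - 3815) - 5514 = -61039/16 - 5514 = -149263/16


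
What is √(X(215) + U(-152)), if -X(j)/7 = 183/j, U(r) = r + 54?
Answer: I*√4805465/215 ≈ 10.196*I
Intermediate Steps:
U(r) = 54 + r
X(j) = -1281/j
√(X(215) + U(-152)) = √(-1281/215 + (54 - 152)) = √(-1281*1/215 - 98) = √(-1281/215 - 98) = √(-22351/215) = I*√4805465/215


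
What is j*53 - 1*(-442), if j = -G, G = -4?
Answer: 654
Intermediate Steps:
j = 4 (j = -1*(-4) = 4)
j*53 - 1*(-442) = 4*53 - 1*(-442) = 212 + 442 = 654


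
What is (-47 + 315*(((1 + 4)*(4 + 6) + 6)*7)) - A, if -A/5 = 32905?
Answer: 287958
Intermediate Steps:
A = -164525 (A = -5*32905 = -164525)
(-47 + 315*(((1 + 4)*(4 + 6) + 6)*7)) - A = (-47 + 315*(((1 + 4)*(4 + 6) + 6)*7)) - 1*(-164525) = (-47 + 315*((5*10 + 6)*7)) + 164525 = (-47 + 315*((50 + 6)*7)) + 164525 = (-47 + 315*(56*7)) + 164525 = (-47 + 315*392) + 164525 = (-47 + 123480) + 164525 = 123433 + 164525 = 287958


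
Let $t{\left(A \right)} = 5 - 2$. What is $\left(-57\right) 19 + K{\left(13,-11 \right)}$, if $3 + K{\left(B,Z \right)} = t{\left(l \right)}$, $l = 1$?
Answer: $-1083$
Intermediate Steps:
$t{\left(A \right)} = 3$ ($t{\left(A \right)} = 5 - 2 = 3$)
$K{\left(B,Z \right)} = 0$ ($K{\left(B,Z \right)} = -3 + 3 = 0$)
$\left(-57\right) 19 + K{\left(13,-11 \right)} = \left(-57\right) 19 + 0 = -1083 + 0 = -1083$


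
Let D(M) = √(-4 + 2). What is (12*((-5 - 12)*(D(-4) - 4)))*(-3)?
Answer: -2448 + 612*I*√2 ≈ -2448.0 + 865.5*I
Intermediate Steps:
D(M) = I*√2 (D(M) = √(-2) = I*√2)
(12*((-5 - 12)*(D(-4) - 4)))*(-3) = (12*((-5 - 12)*(I*√2 - 4)))*(-3) = (12*(-17*(-4 + I*√2)))*(-3) = (12*(68 - 17*I*√2))*(-3) = (816 - 204*I*√2)*(-3) = -2448 + 612*I*√2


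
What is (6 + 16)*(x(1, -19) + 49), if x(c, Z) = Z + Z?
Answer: 242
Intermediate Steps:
x(c, Z) = 2*Z
(6 + 16)*(x(1, -19) + 49) = (6 + 16)*(2*(-19) + 49) = 22*(-38 + 49) = 22*11 = 242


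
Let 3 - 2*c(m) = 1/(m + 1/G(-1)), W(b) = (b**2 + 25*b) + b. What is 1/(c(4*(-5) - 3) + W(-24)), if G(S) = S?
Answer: -48/2231 ≈ -0.021515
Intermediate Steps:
W(b) = b**2 + 26*b
c(m) = 3/2 - 1/(2*(-1 + m)) (c(m) = 3/2 - 1/(2*(m + 1/(-1))) = 3/2 - 1/(2*(m - 1)) = 3/2 - 1/(2*(-1 + m)))
1/(c(4*(-5) - 3) + W(-24)) = 1/((4 - 3*(4*(-5) - 3))/(2*(1 - (4*(-5) - 3))) - 24*(26 - 24)) = 1/((4 - 3*(-20 - 3))/(2*(1 - (-20 - 3))) - 24*2) = 1/((4 - 3*(-23))/(2*(1 - 1*(-23))) - 48) = 1/((4 + 69)/(2*(1 + 23)) - 48) = 1/((1/2)*73/24 - 48) = 1/((1/2)*(1/24)*73 - 48) = 1/(73/48 - 48) = 1/(-2231/48) = -48/2231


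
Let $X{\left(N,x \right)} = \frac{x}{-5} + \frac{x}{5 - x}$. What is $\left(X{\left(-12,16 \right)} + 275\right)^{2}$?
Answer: $\frac{221087161}{3025} \approx 73087.0$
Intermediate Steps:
$X{\left(N,x \right)} = - \frac{x}{5} + \frac{x}{5 - x}$ ($X{\left(N,x \right)} = x \left(- \frac{1}{5}\right) + \frac{x}{5 - x} = - \frac{x}{5} + \frac{x}{5 - x}$)
$\left(X{\left(-12,16 \right)} + 275\right)^{2} = \left(- \frac{16^{2}}{-25 + 5 \cdot 16} + 275\right)^{2} = \left(\left(-1\right) 256 \frac{1}{-25 + 80} + 275\right)^{2} = \left(\left(-1\right) 256 \cdot \frac{1}{55} + 275\right)^{2} = \left(- \frac{256}{55} + 275\right)^{2} = \left(\frac{14869}{55}\right)^{2} = \frac{221087161}{3025}$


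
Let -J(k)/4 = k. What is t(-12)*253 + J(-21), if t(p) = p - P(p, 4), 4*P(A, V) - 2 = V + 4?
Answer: -7169/2 ≈ -3584.5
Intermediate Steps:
J(k) = -4*k
P(A, V) = 3/2 + V/4 (P(A, V) = 1/2 + (V + 4)/4 = 1/2 + (4 + V)/4 = 1/2 + (1 + V/4) = 3/2 + V/4)
t(p) = -5/2 + p (t(p) = p - (3/2 + (1/4)*4) = p - (3/2 + 1) = p - 1*5/2 = p - 5/2 = -5/2 + p)
t(-12)*253 + J(-21) = (-5/2 - 12)*253 - 4*(-21) = -29/2*253 + 84 = -7337/2 + 84 = -7169/2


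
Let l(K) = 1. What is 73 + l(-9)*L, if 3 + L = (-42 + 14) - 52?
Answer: -10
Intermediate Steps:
L = -83 (L = -3 + ((-42 + 14) - 52) = -3 + (-28 - 52) = -3 - 80 = -83)
73 + l(-9)*L = 73 + 1*(-83) = 73 - 83 = -10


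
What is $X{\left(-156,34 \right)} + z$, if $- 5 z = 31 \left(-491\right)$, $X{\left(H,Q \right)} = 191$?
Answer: $\frac{16176}{5} \approx 3235.2$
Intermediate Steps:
$z = \frac{15221}{5}$ ($z = - \frac{31 \left(-491\right)}{5} = \left(- \frac{1}{5}\right) \left(-15221\right) = \frac{15221}{5} \approx 3044.2$)
$X{\left(-156,34 \right)} + z = 191 + \frac{15221}{5} = \frac{16176}{5}$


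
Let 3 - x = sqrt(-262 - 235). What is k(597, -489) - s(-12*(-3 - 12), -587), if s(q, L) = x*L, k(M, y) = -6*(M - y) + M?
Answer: -4158 - 587*I*sqrt(497) ≈ -4158.0 - 13086.0*I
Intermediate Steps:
x = 3 - I*sqrt(497) (x = 3 - sqrt(-262 - 235) = 3 - sqrt(-497) = 3 - I*sqrt(497) ≈ 3.0 - 22.293*I)
k(M, y) = -5*M + 6*y (k(M, y) = (-6*M + 6*y) + M = -5*M + 6*y)
s(q, L) = L*(3 - I*sqrt(497)) (s(q, L) = (3 - I*sqrt(497))*L = L*(3 - I*sqrt(497)))
k(597, -489) - s(-12*(-3 - 12), -587) = (-5*597 + 6*(-489)) - (-587)*(3 - I*sqrt(497)) = (-2985 - 2934) - (-1761 + 587*I*sqrt(497)) = -5919 + (1761 - 587*I*sqrt(497)) = -4158 - 587*I*sqrt(497)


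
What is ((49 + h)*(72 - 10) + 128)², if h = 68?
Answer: 54493924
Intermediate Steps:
((49 + h)*(72 - 10) + 128)² = ((49 + 68)*(72 - 10) + 128)² = (117*62 + 128)² = (7254 + 128)² = 7382² = 54493924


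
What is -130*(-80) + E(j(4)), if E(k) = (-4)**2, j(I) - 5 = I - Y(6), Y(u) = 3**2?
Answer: 10416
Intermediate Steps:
Y(u) = 9
j(I) = -4 + I (j(I) = 5 + (I - 1*9) = 5 + (I - 9) = 5 + (-9 + I) = -4 + I)
E(k) = 16
-130*(-80) + E(j(4)) = -130*(-80) + 16 = 10400 + 16 = 10416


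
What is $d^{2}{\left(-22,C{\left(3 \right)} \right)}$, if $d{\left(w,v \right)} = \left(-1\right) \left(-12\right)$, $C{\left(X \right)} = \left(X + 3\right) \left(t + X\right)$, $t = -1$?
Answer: $144$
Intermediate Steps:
$C{\left(X \right)} = \left(-1 + X\right) \left(3 + X\right)$ ($C{\left(X \right)} = \left(X + 3\right) \left(-1 + X\right) = \left(3 + X\right) \left(-1 + X\right) = \left(-1 + X\right) \left(3 + X\right)$)
$d{\left(w,v \right)} = 12$
$d^{2}{\left(-22,C{\left(3 \right)} \right)} = 12^{2} = 144$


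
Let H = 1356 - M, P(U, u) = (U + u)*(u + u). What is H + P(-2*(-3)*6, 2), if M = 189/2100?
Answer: 150791/100 ≈ 1507.9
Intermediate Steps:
M = 9/100 (M = 189*(1/2100) = 9/100 ≈ 0.090000)
P(U, u) = 2*u*(U + u) (P(U, u) = (U + u)*(2*u) = 2*u*(U + u))
H = 135591/100 (H = 1356 - 1*9/100 = 1356 - 9/100 = 135591/100 ≈ 1355.9)
H + P(-2*(-3)*6, 2) = 135591/100 + 2*2*(-2*(-3)*6 + 2) = 135591/100 + 2*2*(6*6 + 2) = 135591/100 + 2*2*(36 + 2) = 135591/100 + 2*2*38 = 135591/100 + 152 = 150791/100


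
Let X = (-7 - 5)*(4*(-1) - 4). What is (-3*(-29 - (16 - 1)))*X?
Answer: 12672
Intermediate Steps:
X = 96 (X = -12*(-4 - 4) = -12*(-8) = 96)
(-3*(-29 - (16 - 1)))*X = -3*(-29 - (16 - 1))*96 = -3*(-29 - 1*15)*96 = -3*(-29 - 15)*96 = -3*(-44)*96 = 132*96 = 12672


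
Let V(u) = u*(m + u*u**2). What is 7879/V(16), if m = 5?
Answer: 7879/65616 ≈ 0.12008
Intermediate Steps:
V(u) = u*(5 + u**3) (V(u) = u*(5 + u*u**2) = u*(5 + u**3))
7879/V(16) = 7879/((16*(5 + 16**3))) = 7879/((16*(5 + 4096))) = 7879/((16*4101)) = 7879/65616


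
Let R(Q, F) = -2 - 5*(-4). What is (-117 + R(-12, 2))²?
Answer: 9801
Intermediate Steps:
R(Q, F) = 18 (R(Q, F) = -2 + 20 = 18)
(-117 + R(-12, 2))² = (-117 + 18)² = (-99)² = 9801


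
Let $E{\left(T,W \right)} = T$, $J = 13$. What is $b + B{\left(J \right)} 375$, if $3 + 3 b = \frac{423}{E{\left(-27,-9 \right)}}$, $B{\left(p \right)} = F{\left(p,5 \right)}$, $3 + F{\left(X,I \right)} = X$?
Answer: $\frac{33694}{9} \approx 3743.8$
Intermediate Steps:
$F{\left(X,I \right)} = -3 + X$
$B{\left(p \right)} = -3 + p$
$b = - \frac{56}{9}$ ($b = -1 + \frac{423 \frac{1}{-27}}{3} = -1 + \frac{423 \left(- \frac{1}{27}\right)}{3} = -1 + \frac{1}{3} \left(- \frac{47}{3}\right) = -1 - \frac{47}{9} = - \frac{56}{9} \approx -6.2222$)
$b + B{\left(J \right)} 375 = - \frac{56}{9} + \left(-3 + 13\right) 375 = - \frac{56}{9} + 10 \cdot 375 = - \frac{56}{9} + 3750 = \frac{33694}{9}$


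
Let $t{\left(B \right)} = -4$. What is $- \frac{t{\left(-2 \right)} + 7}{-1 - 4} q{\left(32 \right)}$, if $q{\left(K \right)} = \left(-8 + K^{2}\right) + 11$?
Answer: $\frac{3081}{5} \approx 616.2$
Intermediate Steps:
$q{\left(K \right)} = 3 + K^{2}$
$- \frac{t{\left(-2 \right)} + 7}{-1 - 4} q{\left(32 \right)} = - \frac{-4 + 7}{-1 - 4} \left(3 + 32^{2}\right) = - \frac{3}{-5} \left(3 + 1024\right) = - \frac{3 \left(-1\right)}{5} \cdot 1027 = \left(-1\right) \left(- \frac{3}{5}\right) 1027 = \frac{3}{5} \cdot 1027 = \frac{3081}{5}$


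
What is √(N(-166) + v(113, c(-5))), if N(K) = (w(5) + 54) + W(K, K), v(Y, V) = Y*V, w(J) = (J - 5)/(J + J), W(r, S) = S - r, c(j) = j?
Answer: I*√511 ≈ 22.605*I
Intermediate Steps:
w(J) = (-5 + J)/(2*J) (w(J) = (-5 + J)/((2*J)) = (-5 + J)*(1/(2*J)) = (-5 + J)/(2*J))
v(Y, V) = V*Y
N(K) = 54 (N(K) = ((½)*(-5 + 5)/5 + 54) + (K - K) = ((½)*(⅕)*0 + 54) + 0 = (0 + 54) + 0 = 54 + 0 = 54)
√(N(-166) + v(113, c(-5))) = √(54 - 5*113) = √(54 - 565) = √(-511) = I*√511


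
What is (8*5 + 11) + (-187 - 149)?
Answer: -285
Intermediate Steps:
(8*5 + 11) + (-187 - 149) = (40 + 11) - 336 = 51 - 336 = -285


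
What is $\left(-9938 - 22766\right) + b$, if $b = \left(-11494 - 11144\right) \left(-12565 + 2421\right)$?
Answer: $229607168$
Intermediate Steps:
$b = 229639872$ ($b = \left(-22638\right) \left(-10144\right) = 229639872$)
$\left(-9938 - 22766\right) + b = \left(-9938 - 22766\right) + 229639872 = -32704 + 229639872 = 229607168$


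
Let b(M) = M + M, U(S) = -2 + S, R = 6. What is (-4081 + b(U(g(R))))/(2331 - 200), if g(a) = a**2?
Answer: -4013/2131 ≈ -1.8832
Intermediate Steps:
b(M) = 2*M
(-4081 + b(U(g(R))))/(2331 - 200) = (-4081 + 2*(-2 + 6**2))/(2331 - 200) = (-4081 + 2*(-2 + 36))/2131 = (-4081 + 2*34)*(1/2131) = (-4081 + 68)*(1/2131) = -4013*1/2131 = -4013/2131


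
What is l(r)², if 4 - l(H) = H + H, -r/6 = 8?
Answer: 10000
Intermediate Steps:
r = -48 (r = -6*8 = -48)
l(H) = 4 - 2*H (l(H) = 4 - (H + H) = 4 - 2*H)
l(r)² = (4 - 2*(-48))² = (4 + 96)² = 100² = 10000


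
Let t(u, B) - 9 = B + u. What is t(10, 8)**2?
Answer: 729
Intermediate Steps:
t(u, B) = 9 + B + u (t(u, B) = 9 + (B + u) = 9 + B + u)
t(10, 8)**2 = (9 + 8 + 10)**2 = 27**2 = 729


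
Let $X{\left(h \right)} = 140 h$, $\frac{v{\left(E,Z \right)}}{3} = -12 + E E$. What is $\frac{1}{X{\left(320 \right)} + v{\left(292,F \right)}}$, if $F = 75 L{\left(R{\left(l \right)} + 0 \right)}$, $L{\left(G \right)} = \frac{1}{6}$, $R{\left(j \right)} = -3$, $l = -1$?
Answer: $\frac{1}{300556} \approx 3.3272 \cdot 10^{-6}$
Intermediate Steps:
$L{\left(G \right)} = \frac{1}{6}$
$F = \frac{25}{2}$ ($F = 75 \cdot \frac{1}{6} = \frac{25}{2} \approx 12.5$)
$v{\left(E,Z \right)} = -36 + 3 E^{2}$ ($v{\left(E,Z \right)} = 3 \left(-12 + E E\right) = 3 \left(-12 + E^{2}\right) = -36 + 3 E^{2}$)
$\frac{1}{X{\left(320 \right)} + v{\left(292,F \right)}} = \frac{1}{140 \cdot 320 - \left(36 - 3 \cdot 292^{2}\right)} = \frac{1}{44800 + \left(-36 + 3 \cdot 85264\right)} = \frac{1}{44800 + \left(-36 + 255792\right)} = \frac{1}{44800 + 255756} = \frac{1}{300556}$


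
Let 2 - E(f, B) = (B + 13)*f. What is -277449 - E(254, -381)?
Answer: -370923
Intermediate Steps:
E(f, B) = 2 - f*(13 + B) (E(f, B) = 2 - (B + 13)*f = 2 - (13 + B)*f = 2 - f*(13 + B))
-277449 - E(254, -381) = -277449 - (2 - 13*254 - 1*(-381)*254) = -277449 - (2 - 3302 + 96774) = -277449 - 1*93474 = -277449 - 93474 = -370923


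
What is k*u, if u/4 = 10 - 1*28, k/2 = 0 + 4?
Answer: -576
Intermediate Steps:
k = 8 (k = 2*(0 + 4) = 2*4 = 8)
u = -72 (u = 4*(10 - 1*28) = 4*(10 - 28) = 4*(-18) = -72)
k*u = 8*(-72) = -576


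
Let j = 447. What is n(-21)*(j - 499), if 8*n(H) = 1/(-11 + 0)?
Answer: 13/22 ≈ 0.59091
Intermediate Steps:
n(H) = -1/88 (n(H) = 1/(8*(-11 + 0)) = (⅛)/(-11) = (⅛)*(-1/11) = -1/88)
n(-21)*(j - 499) = -(447 - 499)/88 = -1/88*(-52) = 13/22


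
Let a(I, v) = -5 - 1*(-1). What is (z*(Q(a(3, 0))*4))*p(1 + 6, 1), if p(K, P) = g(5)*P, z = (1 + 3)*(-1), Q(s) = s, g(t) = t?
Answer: 320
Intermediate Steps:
a(I, v) = -4 (a(I, v) = -5 + 1 = -4)
z = -4 (z = 4*(-1) = -4)
p(K, P) = 5*P
(z*(Q(a(3, 0))*4))*p(1 + 6, 1) = (-(-16)*4)*(5*1) = -4*(-16)*5 = 64*5 = 320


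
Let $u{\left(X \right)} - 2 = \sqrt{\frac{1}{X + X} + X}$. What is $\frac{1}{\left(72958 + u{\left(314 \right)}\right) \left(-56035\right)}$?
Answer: $- \frac{3054592}{12488129279403883} + \frac{2 \sqrt{30959301}}{187321939191058245} \approx -2.4454 \cdot 10^{-10}$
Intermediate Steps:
$u{\left(X \right)} = 2 + \sqrt{X + \frac{1}{2 X}}$ ($u{\left(X \right)} = 2 + \sqrt{\frac{1}{X + X} + X} = 2 + \sqrt{\frac{1}{2 X} + X} = 2 + \sqrt{X + \frac{1}{2 X}}$)
$\frac{1}{\left(72958 + u{\left(314 \right)}\right) \left(-56035\right)} = \frac{1}{\left(72958 + \left(2 + \frac{\sqrt{\frac{2}{314} + 4 \cdot 314}}{2}\right)\right) \left(-56035\right)} = \frac{1}{72958 + \left(2 + \frac{\sqrt{2 \cdot \frac{1}{314} + 1256}}{2}\right)} \left(- \frac{1}{56035}\right) = \frac{1}{72958 + \left(2 + \frac{\sqrt{\frac{1}{157} + 1256}}{2}\right)} \left(- \frac{1}{56035}\right) = \frac{1}{72958 + \left(2 + \frac{\sqrt{\frac{197193}{157}}}{2}\right)} \left(- \frac{1}{56035}\right) = \frac{1}{72958 + \left(2 + \frac{\frac{1}{157} \sqrt{30959301}}{2}\right)} \left(- \frac{1}{56035}\right) = \frac{1}{72958 + \left(2 + \frac{\sqrt{30959301}}{314}\right)} \left(- \frac{1}{56035}\right) = \frac{1}{72960 + \frac{\sqrt{30959301}}{314}} \left(- \frac{1}{56035}\right) = - \frac{1}{56035 \left(72960 + \frac{\sqrt{30959301}}{314}\right)}$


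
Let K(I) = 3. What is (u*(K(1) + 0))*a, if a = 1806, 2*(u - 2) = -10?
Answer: -16254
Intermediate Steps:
u = -3 (u = 2 + (½)*(-10) = 2 - 5 = -3)
(u*(K(1) + 0))*a = -3*(3 + 0)*1806 = -3*3*1806 = -9*1806 = -16254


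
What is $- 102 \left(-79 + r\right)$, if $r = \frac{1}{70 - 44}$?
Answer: $\frac{104703}{13} \approx 8054.1$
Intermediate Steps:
$r = \frac{1}{26}$ ($r = \frac{1}{70 - 44} = \frac{1}{26} \approx 0.038462$)
$- 102 \left(-79 + r\right) = - 102 \left(-79 + \frac{1}{26}\right) = \left(-102\right) \left(- \frac{2053}{26}\right) = \frac{104703}{13}$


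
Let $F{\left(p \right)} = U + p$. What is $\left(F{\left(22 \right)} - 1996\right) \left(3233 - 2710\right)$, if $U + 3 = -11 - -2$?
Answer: $-1038678$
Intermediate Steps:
$U = -12$ ($U = -3 - 9 = -12$)
$F{\left(p \right)} = -12 + p$
$\left(F{\left(22 \right)} - 1996\right) \left(3233 - 2710\right) = \left(\left(-12 + 22\right) - 1996\right) \left(3233 - 2710\right) = \left(10 - 1996\right) 523 = \left(-1986\right) 523 = -1038678$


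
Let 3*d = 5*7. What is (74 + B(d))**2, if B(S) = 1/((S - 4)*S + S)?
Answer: 4535887801/828100 ≈ 5477.5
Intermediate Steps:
d = 35/3 (d = (5*7)/3 = (1/3)*35 = 35/3 ≈ 11.667)
B(S) = 1/(S + S*(-4 + S)) (B(S) = 1/((-4 + S)*S + S) = 1/(S*(-4 + S) + S) = 1/(S + S*(-4 + S)))
(74 + B(d))**2 = (74 + 1/((35/3)*(-3 + 35/3)))**2 = (74 + 3/(35*(26/3)))**2 = (74 + (3/35)*(3/26))**2 = (74 + 9/910)**2 = (67349/910)**2 = 4535887801/828100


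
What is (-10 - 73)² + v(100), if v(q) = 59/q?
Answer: 688959/100 ≈ 6889.6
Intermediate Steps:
(-10 - 73)² + v(100) = (-10 - 73)² + 59/100 = (-83)² + 59*(1/100) = 6889 + 59/100 = 688959/100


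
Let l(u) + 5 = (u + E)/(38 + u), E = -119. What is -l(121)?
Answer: 793/159 ≈ 4.9874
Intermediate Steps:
l(u) = -5 + (-119 + u)/(38 + u) (l(u) = -5 + (u - 119)/(38 + u) = -5 + (-119 + u)/(38 + u))
-l(121) = -(-309 - 4*121)/(38 + 121) = -(-309 - 484)/159 = -(-793)/159 = -1*(-793/159) = 793/159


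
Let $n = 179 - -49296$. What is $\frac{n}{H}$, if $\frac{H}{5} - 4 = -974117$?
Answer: $- \frac{9895}{974113} \approx -0.010158$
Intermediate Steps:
$H = -4870565$ ($H = 20 + 5 \left(-974117\right) = 20 - 4870585 = -4870565$)
$n = 49475$ ($n = 179 + 49296 = 49475$)
$\frac{n}{H} = \frac{49475}{-4870565} = 49475 \left(- \frac{1}{4870565}\right) = - \frac{9895}{974113}$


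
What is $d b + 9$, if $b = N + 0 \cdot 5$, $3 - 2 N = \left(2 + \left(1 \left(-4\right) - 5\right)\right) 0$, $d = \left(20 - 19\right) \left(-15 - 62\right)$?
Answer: $- \frac{213}{2} \approx -106.5$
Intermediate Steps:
$d = -77$ ($d = 1 \left(-77\right) = -77$)
$N = \frac{3}{2}$ ($N = \frac{3}{2} - \frac{\left(2 + \left(1 \left(-4\right) - 5\right)\right) 0}{2} = \frac{3}{2} - \frac{\left(2 - 9\right) 0}{2} = \frac{3}{2} - \frac{\left(-7\right) 0}{2} = \frac{3}{2} - 0 = \frac{3}{2} + 0 = \frac{3}{2} \approx 1.5$)
$b = \frac{3}{2}$ ($b = \frac{3}{2} + 0 \cdot 5 = \frac{3}{2} + 0 = \frac{3}{2} \approx 1.5$)
$d b + 9 = \left(-77\right) \frac{3}{2} + 9 = - \frac{231}{2} + 9 = - \frac{213}{2}$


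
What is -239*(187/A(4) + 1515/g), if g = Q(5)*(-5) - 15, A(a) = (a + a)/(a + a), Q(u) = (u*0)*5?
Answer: -20554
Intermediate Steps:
Q(u) = 0 (Q(u) = 0*5 = 0)
A(a) = 1 (A(a) = (2*a)/((2*a)) = (2*a)*(1/(2*a)) = 1)
g = -15 (g = 0*(-5) - 15 = 0 - 15 = -15)
-239*(187/A(4) + 1515/g) = -239*(187/1 + 1515/(-15)) = -239*(187*1 + 1515*(-1/15)) = -239*(187 - 101) = -239*86 = -20554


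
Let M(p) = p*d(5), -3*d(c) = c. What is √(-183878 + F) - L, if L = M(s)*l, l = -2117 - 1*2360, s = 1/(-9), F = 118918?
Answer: 22385/27 + 8*I*√1015 ≈ 829.07 + 254.87*I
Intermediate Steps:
d(c) = -c/3
s = -⅑ ≈ -0.11111
l = -4477 (l = -2117 - 2360 = -4477)
M(p) = -5*p/3 (M(p) = p*(-⅓*5) = p*(-5/3) = -5*p/3)
L = -22385/27 (L = -5/3*(-⅑)*(-4477) = (5/27)*(-4477) = -22385/27 ≈ -829.07)
√(-183878 + F) - L = √(-183878 + 118918) - 1*(-22385/27) = √(-64960) + 22385/27 = 8*I*√1015 + 22385/27 = 22385/27 + 8*I*√1015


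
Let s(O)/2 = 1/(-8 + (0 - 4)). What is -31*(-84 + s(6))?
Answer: 15655/6 ≈ 2609.2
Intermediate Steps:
s(O) = -1/6 (s(O) = 2/(-8 + (0 - 4)) = 2/(-8 - 4) = 2/(-12) = 2*(-1/12) = -1/6)
-31*(-84 + s(6)) = -31*(-84 - 1/6) = -31*(-505/6) = 15655/6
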